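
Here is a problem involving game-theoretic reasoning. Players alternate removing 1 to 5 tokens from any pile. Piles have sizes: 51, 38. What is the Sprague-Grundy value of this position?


Subtraction set: {1, 2, 3, 4, 5}
For this subtraction set, G(n) = n mod 6 (period = max + 1 = 6).
Pile 1 (size 51): G(51) = 51 mod 6 = 3
Pile 2 (size 38): G(38) = 38 mod 6 = 2
Total Grundy value = XOR of all: 3 XOR 2 = 1

1


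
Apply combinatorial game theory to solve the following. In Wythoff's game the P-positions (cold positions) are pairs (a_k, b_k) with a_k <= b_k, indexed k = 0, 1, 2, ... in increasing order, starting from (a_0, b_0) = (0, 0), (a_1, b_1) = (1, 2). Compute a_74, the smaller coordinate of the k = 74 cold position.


By Wythoff's theorem, a_k = floor(k * phi) and b_k = floor(k * phi^2) = a_k + k, where phi = (1 + sqrt(5))/2 is the golden ratio.
phi = (1 + sqrt(5))/2 = 1.618034
k = 74
k * phi = 74 * 1.618034 = 119.734515
a_74 = floor(k * phi) = 119

119


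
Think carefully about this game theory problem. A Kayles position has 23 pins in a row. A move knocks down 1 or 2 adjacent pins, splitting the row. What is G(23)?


Kayles: a move removes 1 or 2 adjacent pins from a contiguous row.
Removing pins from a row of k leaves two independent rows (a, b) with a + b = k - 1 (one pin) or a + b = k - 2 (two pins); an end removal gives a = 0.
By Sprague-Grundy, G(k) = mex{ G(a) XOR G(b) } over all these splits. G(0) = 0.
G(1): splits (0,0):0^0=0 -> mex({0}) = 1
G(2): splits (0,1):0^1=1 (0,0):0^0=0 -> mex({0, 1}) = 2
G(3): splits (0,2):0^2=2 (1,1):1^1=0 (0,1):0^1=1 -> mex({0, 1, 2}) = 3
G(4): splits (0,3):0^3=3 (1,2):1^2=3 (0,2):0^2=2 (1,1):1^1=0 -> mex({0, 2, 3}) = 1
G(5): splits (0,4):0^1=1 (1,3):1^3=2 (2,2):2^2=0 (0,3):0^3=3 (1,2):1^2=3 -> mex({0, 1, 2, 3}) = 4
G(6) = mex({0, 1, 2, 4}) = 3
G(7) = mex({0, 1, 3, 4, 5}) = 2
G(8) = mex({0, 2, 3, 5, 6}) = 1
G(9) = mex({0, 1, 2, 3, 6, 7}) = 4
G(10) = mex({0, 1, 3, 4, 5, 7}) = 2
G(11) = mex({0, 1, 2, 3, 4, 5}) = 6
G(12) = mex({0, 1, 2, 3, 5, 6, 7}) = 4
G(13) = mex({0, 2, 3, 4, 6, 7}) = 1
G(14) = mex({0, 1, 4, 5, 6, 7}) = 2
G(15) = mex({0, 1, 2, 3, 4, 5, 6}) = 7
G(16) = mex({0, 2, 3, 5, 6, 7}) = 1
G(17) = mex({0, 1, 2, 3, 5, 6, 7}) = 4
G(18) = mex({0, 1, 2, 4, 5, 6}) = 3
G(19) = mex({0, 1, 3, 4, 5, 7}) = 2
G(20) = mex({0, 2, 3, 4, 5, 6, 7}) = 1
G(21) = mex({0, 1, 2, 3, 5, 6, 7}) = 4
G(22) = mex({0, 1, 2, 3, 4, 5, 7}) = 6
G(23) = mex({0, 1, 2, 3, 4, 5, 6}) = 7
Therefore G(23) = 7.

7


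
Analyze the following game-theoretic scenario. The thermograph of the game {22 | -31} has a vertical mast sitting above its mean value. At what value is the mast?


Game = {22 | -31}, a switch {a | b} with numbers a > b.
Its thermograph has left wall a - t and right wall b + t, which meet at t = (a - b)/2, where both equal (a + b)/2. So the mast (mean value) is at (a + b)/2.
Mean = (22 + (-31))/2 = -9/2 = -9/2

-9/2


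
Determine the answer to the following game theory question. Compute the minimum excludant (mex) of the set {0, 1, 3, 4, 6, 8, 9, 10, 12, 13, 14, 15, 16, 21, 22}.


Set = {0, 1, 3, 4, 6, 8, 9, 10, 12, 13, 14, 15, 16, 21, 22}
0 is in the set.
1 is in the set.
2 is NOT in the set. This is the mex.
mex = 2

2


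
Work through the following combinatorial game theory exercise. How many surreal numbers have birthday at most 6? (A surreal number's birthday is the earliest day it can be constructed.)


Day 0: {|} = 0 is born. Count = 1.
Day n: the number of surreal numbers born by day n is 2^(n+1) - 1.
By day 0: 2^1 - 1 = 1
By day 1: 2^2 - 1 = 3
By day 2: 2^3 - 1 = 7
By day 3: 2^4 - 1 = 15
By day 4: 2^5 - 1 = 31
By day 5: 2^6 - 1 = 63
By day 6: 2^7 - 1 = 127
By day 6: 127 surreal numbers.

127


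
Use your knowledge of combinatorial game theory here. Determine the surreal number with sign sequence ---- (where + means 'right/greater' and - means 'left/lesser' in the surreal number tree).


Sign expansion: ----
Rule: track bounds (lo, hi), initially (-inf, +inf). On '+', the current value becomes lo and we move to the simplest number in (value, hi): value + 1 if hi = +inf, otherwise the midpoint (value + hi)/2. On '-', the current value becomes hi and we move to value - 1 if lo = -inf, otherwise the midpoint (lo + value)/2.
Start at 0.
Step 1: sign = -, move left. Bounds: (-inf, 0). Value = -1
Step 2: sign = -, move left. Bounds: (-inf, -1). Value = -2
Step 3: sign = -, move left. Bounds: (-inf, -2). Value = -3
Step 4: sign = -, move left. Bounds: (-inf, -3). Value = -4
The surreal number with sign expansion ---- is -4.

-4


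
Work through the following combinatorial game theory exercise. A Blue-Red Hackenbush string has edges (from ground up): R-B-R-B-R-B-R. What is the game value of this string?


Edges (from ground): R-B-R-B-R-B-R
By Berlekamp's sign-expansion rule, a Blue-Red Hackenbush stalk has the value of the surreal number whose sign sequence is the edge sequence with B -> + and R -> -.
Sign sequence: -+-+-+-
Trace the sign expansion in the surreal number tree, starting from 0:
Edge 1: R (sign -) -> bounds (-inf, 0), value = -1
Edge 2: B (sign +) -> bounds (-1, 0), value = -1/2
Edge 3: R (sign -) -> bounds (-1, -1/2), value = -3/4
Edge 4: B (sign +) -> bounds (-3/4, -1/2), value = -5/8
Edge 5: R (sign -) -> bounds (-3/4, -5/8), value = -11/16
Edge 6: B (sign +) -> bounds (-11/16, -5/8), value = -21/32
Edge 7: R (sign -) -> bounds (-11/16, -21/32), value = -43/64
Game value = -43/64

-43/64


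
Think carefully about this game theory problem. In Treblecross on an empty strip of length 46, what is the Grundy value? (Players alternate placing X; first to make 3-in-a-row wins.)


Treblecross: place X on empty cells; 3-in-a-row wins.
Playing within two cells of an existing X lets the opponent win at once, so sensible play treats the cells i-2..i+2 around each X as dead. The player left with no safe cell loses, so this is a normal-play take-away game on strips of safe cells.
Placing X at cell i (0-indexed) of a strip of k safe cells leaves independent strips of sizes max(0, i-2) and max(0, k-i-3). Hence G(k) = mex{ G(max(0,i-2)) XOR G(max(0,k-i-3)) : 0 <= i < k }, with G(0) = 0.
G(1): splits (0,0):0^0=0 -> mex({0}) = 1
G(2): splits (0,0):0^0=0 -> mex({0}) = 1
G(3): splits (0,0):0^0=0 -> mex({0}) = 1
G(4): splits (0,1):0^1=1 (0,0):0^0=0 -> mex({0, 1}) = 2
G(5): splits (0,2):0^1=1 (0,1):0^1=1 (0,0):0^0=0 -> mex({0, 1}) = 2
G(6) = mex({1}) = 0
G(7) = mex({0, 1, 2}) = 3
G(8) = mex({0, 1, 2}) = 3
G(9) = mex({0, 2}) = 1
G(10) = mex({0, 2, 3}) = 1
G(11) = mex({0, 3}) = 1
G(12) = mex({1, 3}) = 0
G(13) = mex({0, 1, 2, 3}) = 4
G(14) = mex({0, 1, 2}) = 3
G(15) = mex({0, 1, 2}) = 3
G(16) = mex({0, 1, 2, 4}) = 3
G(17) = mex({0, 1, 3, 4}) = 2
G(18) = mex({0, 1, 3, 4}) = 2
G(19) = mex({0, 1, 3, 5}) = 2
G(20) = mex({0, 1, 2, 3, 5}) = 4
G(21) = mex({0, 1, 2, 3, 5}) = 4
G(22) = mex({1, 2, 6}) = 0
G(23) = mex({0, 1, 2, 3, 4, 6}) = 5
G(24) = mex({0, 1, 2, 3, 4}) = 5
G(25) = mex({0, 1, 3, 4, 7}) = 2
G(26) = mex({0, 1, 3, 4, 5, 7}) = 2
G(27) = mex({0, 1, 3, 5}) = 2
G(28) = mex({0, 1, 2, 5}) = 3
G(29) = mex({0, 1, 2, 4, 5, 6}) = 3
G(30) = mex({1, 2, 4, 6}) = 0
G(31) = mex({0, 1, 2, 3, 4, 6}) = 5
G(32) = mex({1, 2, 3, 4, 7}) = 0
G(33) = mex({0, 3, 7}) = 1
G(34) = mex({0, 2, 3, 5, 7}) = 1
G(35) = mex({0, 2, 3, 5, 6}) = 1
G(36) = mex({0, 1, 2, 5, 6}) = 3
G(37) = mex({0, 1, 2, 4, 5, 6}) = 3
G(38) = mex({0, 1, 2, 4}) = 3
G(39) = mex({0, 1, 2, 3, 4, 7}) = 5
G(40) = mex({0, 1, 2, 3, 4, 5, 7}) = 6
G(41) = mex({0, 1, 2, 3, 5, 7}) = 4
G(42) = mex({0, 1, 2, 3, 5, 6, 7}) = 4
G(43) = mex({0, 2, 3, 5, 6}) = 1
G(44) = mex({1, 2, 3, 4, 5, 6}) = 0
G(45) = mex({0, 1, 2, 3, 4, 6, 7}) = 5
G(46) = mex({0, 1, 2, 3, 4, 7}) = 5
Therefore G(46) = 5.

5


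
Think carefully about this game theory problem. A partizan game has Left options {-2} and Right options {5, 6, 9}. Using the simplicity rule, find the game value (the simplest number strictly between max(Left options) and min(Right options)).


Left options: {-2}, max = -2
Right options: {5, 6, 9}, min = 5
All options are numbers and max(Left) < min(Right), so by the simplicity theorem the value is the simplest (earliest-born) number strictly between -2 and 5.
Integers -1 through 4 all lie strictly between -2 and 5.
Among integers, the simplest (lowest birthday = smallest |n|; 0 is born on day 0, +-n on day n) is 0.
No non-integer in the interval can be simpler: if x is a non-integer in the interval, then floor(x) or ceil(x) also lies in the interval (the interval contains an integer), and both are proper prefixes of x's sign expansion, i.e. born earlier. So the game value is 0.
Game value = 0

0


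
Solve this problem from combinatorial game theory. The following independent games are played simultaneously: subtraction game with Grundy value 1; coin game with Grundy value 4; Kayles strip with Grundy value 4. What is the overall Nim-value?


By the Sprague-Grundy theorem, the Grundy value of a sum of games is the XOR of individual Grundy values.
subtraction game: Grundy value = 1. Running XOR: 0 XOR 1 = 1
coin game: Grundy value = 4. Running XOR: 1 XOR 4 = 5
Kayles strip: Grundy value = 4. Running XOR: 5 XOR 4 = 1
The combined Grundy value is 1.

1


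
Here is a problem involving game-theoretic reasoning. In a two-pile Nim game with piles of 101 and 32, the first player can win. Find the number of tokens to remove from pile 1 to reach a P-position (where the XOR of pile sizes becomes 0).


Piles: 101 and 32
Current XOR: 101 XOR 32 = 69 (non-zero, so this is an N-position).
To make the XOR zero, we need to find a move that balances the piles.
For pile 1 (size 101): target = 101 XOR 69 = 32
We reduce pile 1 from 101 to 32.
Tokens removed: 101 - 32 = 69
Verification: 32 XOR 32 = 0

69


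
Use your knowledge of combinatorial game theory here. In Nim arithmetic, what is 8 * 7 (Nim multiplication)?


Nim multiplication is bilinear over XOR: (u XOR v) * w = (u*w) XOR (v*w).
So we split each operand into its bit components and XOR the pairwise Nim products.
8 = 8 (as XOR of powers of 2).
7 = 1 + 2 + 4 (as XOR of powers of 2).
Using the standard Nim-product table on single bits:
  2*2 = 3,   2*4 = 8,   2*8 = 12,
  4*4 = 6,   4*8 = 11,  8*8 = 13,
and  1*x = x (identity), k*l = l*k (commutative).
Pairwise Nim products:
  8 * 1 = 8
  8 * 2 = 12
  8 * 4 = 11
XOR them: 8 XOR 12 XOR 11 = 15.
Result: 8 * 7 = 15 (in Nim).

15


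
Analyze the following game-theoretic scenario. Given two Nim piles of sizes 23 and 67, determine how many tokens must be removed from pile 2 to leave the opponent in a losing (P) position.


Piles: 23 and 67
Current XOR: 23 XOR 67 = 84 (non-zero, so this is an N-position).
To make the XOR zero, we need to find a move that balances the piles.
For pile 2 (size 67): target = 67 XOR 84 = 23
We reduce pile 2 from 67 to 23.
Tokens removed: 67 - 23 = 44
Verification: 23 XOR 23 = 0

44


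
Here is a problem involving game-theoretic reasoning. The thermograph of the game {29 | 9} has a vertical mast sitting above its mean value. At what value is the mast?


Game = {29 | 9}, a switch {a | b} with numbers a > b.
Its thermograph has left wall a - t and right wall b + t, which meet at t = (a - b)/2, where both equal (a + b)/2. So the mast (mean value) is at (a + b)/2.
Mean = (29 + (9))/2 = 38/2 = 19

19


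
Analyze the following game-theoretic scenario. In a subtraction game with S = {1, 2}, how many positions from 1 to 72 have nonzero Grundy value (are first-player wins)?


Subtraction set S = {1, 2}, so G(n) = n mod 3.
G(n) = 0 when n is a multiple of 3.
Multiples of 3 in [1, 72]: 24
N-positions (nonzero Grundy) = 72 - 24 = 48

48


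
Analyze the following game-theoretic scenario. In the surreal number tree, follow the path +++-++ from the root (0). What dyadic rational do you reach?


Sign expansion: +++-++
Rule: track bounds (lo, hi), initially (-inf, +inf). On '+', the current value becomes lo and we move to the simplest number in (value, hi): value + 1 if hi = +inf, otherwise the midpoint (value + hi)/2. On '-', the current value becomes hi and we move to value - 1 if lo = -inf, otherwise the midpoint (lo + value)/2.
Start at 0.
Step 1: sign = +, move right. Bounds: (0, +inf). Value = 1
Step 2: sign = +, move right. Bounds: (1, +inf). Value = 2
Step 3: sign = +, move right. Bounds: (2, +inf). Value = 3
Step 4: sign = -, move left. Bounds: (2, 3). Value = 5/2
Step 5: sign = +, move right. Bounds: (5/2, 3). Value = 11/4
Step 6: sign = +, move right. Bounds: (11/4, 3). Value = 23/8
The surreal number with sign expansion +++-++ is 23/8.

23/8


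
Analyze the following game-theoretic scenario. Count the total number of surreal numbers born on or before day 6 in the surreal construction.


Day 0: {|} = 0 is born. Count = 1.
Day n: the number of surreal numbers born by day n is 2^(n+1) - 1.
By day 0: 2^1 - 1 = 1
By day 1: 2^2 - 1 = 3
By day 2: 2^3 - 1 = 7
By day 3: 2^4 - 1 = 15
By day 4: 2^5 - 1 = 31
By day 5: 2^6 - 1 = 63
By day 6: 2^7 - 1 = 127
By day 6: 127 surreal numbers.

127


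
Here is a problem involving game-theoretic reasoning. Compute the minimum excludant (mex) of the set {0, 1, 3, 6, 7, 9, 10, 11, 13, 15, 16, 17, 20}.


Set = {0, 1, 3, 6, 7, 9, 10, 11, 13, 15, 16, 17, 20}
0 is in the set.
1 is in the set.
2 is NOT in the set. This is the mex.
mex = 2

2


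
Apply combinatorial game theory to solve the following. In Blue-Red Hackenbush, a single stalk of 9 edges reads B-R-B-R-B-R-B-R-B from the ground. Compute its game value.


Edges (from ground): B-R-B-R-B-R-B-R-B
By Berlekamp's sign-expansion rule, a Blue-Red Hackenbush stalk has the value of the surreal number whose sign sequence is the edge sequence with B -> + and R -> -.
Sign sequence: +-+-+-+-+
Trace the sign expansion in the surreal number tree, starting from 0:
Edge 1: B (sign +) -> bounds (0, +inf), value = 1
Edge 2: R (sign -) -> bounds (0, 1), value = 1/2
Edge 3: B (sign +) -> bounds (1/2, 1), value = 3/4
Edge 4: R (sign -) -> bounds (1/2, 3/4), value = 5/8
Edge 5: B (sign +) -> bounds (5/8, 3/4), value = 11/16
Edge 6: R (sign -) -> bounds (5/8, 11/16), value = 21/32
Edge 7: B (sign +) -> bounds (21/32, 11/16), value = 43/64
Edge 8: R (sign -) -> bounds (21/32, 43/64), value = 85/128
Edge 9: B (sign +) -> bounds (85/128, 43/64), value = 171/256
Game value = 171/256

171/256


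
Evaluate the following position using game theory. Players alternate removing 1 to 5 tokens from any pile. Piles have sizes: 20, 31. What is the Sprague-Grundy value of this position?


Subtraction set: {1, 2, 3, 4, 5}
For this subtraction set, G(n) = n mod 6 (period = max + 1 = 6).
Pile 1 (size 20): G(20) = 20 mod 6 = 2
Pile 2 (size 31): G(31) = 31 mod 6 = 1
Total Grundy value = XOR of all: 2 XOR 1 = 3

3


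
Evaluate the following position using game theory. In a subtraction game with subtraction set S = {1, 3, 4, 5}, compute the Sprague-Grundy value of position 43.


The subtraction set is S = {1, 3, 4, 5}.
G(k) = mex{ G(k - s) : s in S, s <= k }. We compute iteratively: G(0) = 0.
G(1) = mex({0}) = 1
G(2) = mex({1}) = 0
G(3) = mex({0}) = 1
G(4) = mex({0, 1}) = 2
G(5) = mex({0, 1, 2}) = 3
G(6) = mex({0, 1, 3}) = 2
G(7) = mex({0, 1, 2}) = 3
G(8) = mex({1, 2, 3}) = 0
G(9) = mex({0, 2, 3}) = 1
G(10) = mex({1, 2, 3}) = 0
G(11) = mex({0, 2, 3}) = 1
G(12) = mex({0, 1, 3}) = 2
Observe that G(8)..G(12) = 0, 1, 0, 1, 2 repeats G(0)..G(4) = 0, 1, 0, 1, 2.
For k >= max(S) = 5, G(k) is determined by the previous 5 values G(k-5)..G(k-1); a window of 5 consecutive values has recurred shifted by 8, so by induction G(k + 8) = G(k) for all k >= 0: the sequence is periodic from the start with period 8.
One period: G(0..7) = 0, 1, 0, 1, 2, 3, 2, 3.
43 mod 8 = 3, so G(43) = G(3) = 1.

1


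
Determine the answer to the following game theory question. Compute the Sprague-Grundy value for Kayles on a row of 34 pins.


Kayles: a move removes 1 or 2 adjacent pins from a contiguous row.
Removing pins from a row of k leaves two independent rows (a, b) with a + b = k - 1 (one pin) or a + b = k - 2 (two pins); an end removal gives a = 0.
By Sprague-Grundy, G(k) = mex{ G(a) XOR G(b) } over all these splits. G(0) = 0.
G(1): splits (0,0):0^0=0 -> mex({0}) = 1
G(2): splits (0,1):0^1=1 (0,0):0^0=0 -> mex({0, 1}) = 2
G(3): splits (0,2):0^2=2 (1,1):1^1=0 (0,1):0^1=1 -> mex({0, 1, 2}) = 3
G(4): splits (0,3):0^3=3 (1,2):1^2=3 (0,2):0^2=2 (1,1):1^1=0 -> mex({0, 2, 3}) = 1
G(5): splits (0,4):0^1=1 (1,3):1^3=2 (2,2):2^2=0 (0,3):0^3=3 (1,2):1^2=3 -> mex({0, 1, 2, 3}) = 4
G(6) = mex({0, 1, 2, 4}) = 3
G(7) = mex({0, 1, 3, 4, 5}) = 2
G(8) = mex({0, 2, 3, 5, 6}) = 1
G(9) = mex({0, 1, 2, 3, 6, 7}) = 4
G(10) = mex({0, 1, 3, 4, 5, 7}) = 2
G(11) = mex({0, 1, 2, 3, 4, 5}) = 6
G(12) = mex({0, 1, 2, 3, 5, 6, 7}) = 4
G(13) = mex({0, 2, 3, 4, 6, 7}) = 1
G(14) = mex({0, 1, 4, 5, 6, 7}) = 2
G(15) = mex({0, 1, 2, 3, 4, 5, 6}) = 7
G(16) = mex({0, 2, 3, 5, 6, 7}) = 1
G(17) = mex({0, 1, 2, 3, 5, 6, 7}) = 4
G(18) = mex({0, 1, 2, 4, 5, 6}) = 3
G(19) = mex({0, 1, 3, 4, 5, 7}) = 2
G(20) = mex({0, 2, 3, 4, 5, 6, 7}) = 1
G(21) = mex({0, 1, 2, 3, 5, 6, 7}) = 4
G(22) = mex({0, 1, 2, 3, 4, 5, 7}) = 6
G(23) = mex({0, 1, 2, 3, 4, 5, 6}) = 7
G(24) = mex({0, 1, 2, 3, 5, 6, 7}) = 4
G(25) = mex({0, 2, 3, 4, 6, 7}) = 1
G(26) = mex({0, 1, 3, 4, 5, 6, 7}) = 2
G(27) = mex({0, 1, 2, 3, 4, 5, 6, 7}) = 8
G(28) = mex({0, 1, 2, 3, 4, 6, 7, 8}) = 5
G(29) = mex({0, 1, 2, 3, 5, 6, 7, 8, 9}) = 4
G(30) = mex({0, 1, 2, 3, 4, 5, 6, 9, 10}) = 7
G(31) = mex({0, 1, 3, 4, 5, 7, 10, 11}) = 2
G(32) = mex({0, 2, 3, 4, 5, 6, 7, 9, 11}) = 1
G(33) = mex({0, 1, 2, 3, 4, 5, 6, 7, 9, 12}) = 8
G(34) = mex({0, 1, 2, 3, 4, 5, 7, 8, 11, 12}) = 6
Therefore G(34) = 6.

6


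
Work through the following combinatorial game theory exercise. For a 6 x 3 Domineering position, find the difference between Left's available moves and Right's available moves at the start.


Board is 6 x 3 (rows x cols).
Left (vertical) placements: (rows-1) * cols = 5 * 3 = 15
Right (horizontal) placements: rows * (cols-1) = 6 * 2 = 12
Advantage = Left - Right = 15 - 12 = 3

3


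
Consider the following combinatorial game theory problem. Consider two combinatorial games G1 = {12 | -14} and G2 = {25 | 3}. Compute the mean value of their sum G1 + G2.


G1 = {12 | -14}, G2 = {25 | 3}
Each is a switch {a | b} with numbers a > b; its mean value is (a + b)/2, and mean value is additive over game sums: m(G1 + G2) = m(G1) + m(G2).
Mean of G1 = (12 + (-14))/2 = -2/2 = -1
Mean of G2 = (25 + (3))/2 = 28/2 = 14
Mean of G1 + G2 = -1 + 14 = 13

13


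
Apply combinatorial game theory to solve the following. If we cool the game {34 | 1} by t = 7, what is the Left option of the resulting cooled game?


Original game: {34 | 1} (a switch {a | b} with a > b).
Cooling by t (for t below the temperature (a - b)/2 = 33/2) taxes each move by t: {a | b} cooled by t is {a - t | b + t}.
Cooling amount: t = 7
Cooled Left option: 34 - 7 = 27
Cooled Right option: 1 + 7 = 8
Cooled game: {27 | 8}
Left option = 27

27


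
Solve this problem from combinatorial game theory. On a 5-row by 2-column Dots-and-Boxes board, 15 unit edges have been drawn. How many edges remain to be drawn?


Grid: 5 x 2 boxes, i.e. 6 rows and 3 columns of dots.
Horizontal edges: (rows + 1) * cols = 6 * 2 = 12
Vertical edges: rows * (cols + 1) = 5 * 3 = 15
Total edges: 12 + 15 = 27
Edges drawn: 15
Remaining: 27 - 15 = 12

12


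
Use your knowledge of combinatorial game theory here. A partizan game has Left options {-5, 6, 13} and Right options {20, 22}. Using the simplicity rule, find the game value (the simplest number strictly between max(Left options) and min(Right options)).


Left options: {-5, 6, 13}, max = 13
Right options: {20, 22}, min = 20
All options are numbers and max(Left) < min(Right), so by the simplicity theorem the value is the simplest (earliest-born) number strictly between 13 and 20.
Integers 14 through 19 all lie strictly between 13 and 20.
Among integers, the simplest (lowest birthday = smallest |n|; 0 is born on day 0, +-n on day n) is 14.
No non-integer in the interval can be simpler: if x is a non-integer in the interval, then floor(x) or ceil(x) also lies in the interval (the interval contains an integer), and both are proper prefixes of x's sign expansion, i.e. born earlier. So the game value is 14.
Game value = 14

14


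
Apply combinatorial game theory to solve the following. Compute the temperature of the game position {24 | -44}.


The game is {24 | -44}, a switch {a | b} with numbers a > b.
Cooling {a | b} by t gives {a - t | b + t}, which stops being hot when a - t = b + t, i.e. at t = (a - b)/2. So the temperature of a switch is (a - b)/2.
Temperature = (Left option - Right option) / 2
= (24 - (-44)) / 2
= 68 / 2
= 34

34


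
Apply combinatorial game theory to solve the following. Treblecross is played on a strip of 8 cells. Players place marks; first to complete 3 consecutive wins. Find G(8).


Treblecross: place X on empty cells; 3-in-a-row wins.
Playing within two cells of an existing X lets the opponent win at once, so sensible play treats the cells i-2..i+2 around each X as dead. The player left with no safe cell loses, so this is a normal-play take-away game on strips of safe cells.
Placing X at cell i (0-indexed) of a strip of k safe cells leaves independent strips of sizes max(0, i-2) and max(0, k-i-3). Hence G(k) = mex{ G(max(0,i-2)) XOR G(max(0,k-i-3)) : 0 <= i < k }, with G(0) = 0.
G(1): splits (0,0):0^0=0 -> mex({0}) = 1
G(2): splits (0,0):0^0=0 -> mex({0}) = 1
G(3): splits (0,0):0^0=0 -> mex({0}) = 1
G(4): splits (0,1):0^1=1 (0,0):0^0=0 -> mex({0, 1}) = 2
G(5): splits (0,2):0^1=1 (0,1):0^1=1 (0,0):0^0=0 -> mex({0, 1}) = 2
G(6) = mex({1}) = 0
G(7) = mex({0, 1, 2}) = 3
G(8) = mex({0, 1, 2}) = 3
Therefore G(8) = 3.

3


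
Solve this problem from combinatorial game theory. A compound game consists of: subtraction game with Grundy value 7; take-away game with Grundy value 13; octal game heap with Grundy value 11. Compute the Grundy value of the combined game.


By the Sprague-Grundy theorem, the Grundy value of a sum of games is the XOR of individual Grundy values.
subtraction game: Grundy value = 7. Running XOR: 0 XOR 7 = 7
take-away game: Grundy value = 13. Running XOR: 7 XOR 13 = 10
octal game heap: Grundy value = 11. Running XOR: 10 XOR 11 = 1
The combined Grundy value is 1.

1


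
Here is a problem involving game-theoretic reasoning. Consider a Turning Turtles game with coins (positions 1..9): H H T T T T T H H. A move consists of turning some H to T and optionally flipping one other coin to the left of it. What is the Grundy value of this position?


Coins: H H T T T T T H H
Key fact: a single head at position k behaves exactly like a Nim heap of size k (turning it to T and optionally flipping a coin at j < k corresponds to moving the heap from k to j, or to 0), and heads combine as a disjunctive sum (two heads at the same place would cancel, matching j XOR j = 0). So the Nim-value is the XOR of the 1-indexed positions of the heads.
Face-up positions (1-indexed): [1, 2, 8, 9]
XOR 0 with 1: 0 XOR 1 = 1
XOR 1 with 2: 1 XOR 2 = 3
XOR 3 with 8: 3 XOR 8 = 11
XOR 11 with 9: 11 XOR 9 = 2
Nim-value = 2

2


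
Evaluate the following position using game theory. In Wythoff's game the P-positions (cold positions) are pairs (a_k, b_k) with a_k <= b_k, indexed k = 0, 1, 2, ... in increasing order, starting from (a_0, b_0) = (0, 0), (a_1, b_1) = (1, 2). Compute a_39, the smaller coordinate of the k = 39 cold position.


By Wythoff's theorem, a_k = floor(k * phi) and b_k = floor(k * phi^2) = a_k + k, where phi = (1 + sqrt(5))/2 is the golden ratio.
phi = (1 + sqrt(5))/2 = 1.618034
k = 39
k * phi = 39 * 1.618034 = 63.103326
a_39 = floor(k * phi) = 63

63


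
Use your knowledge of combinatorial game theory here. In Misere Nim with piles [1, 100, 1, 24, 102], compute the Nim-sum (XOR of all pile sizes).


We need the XOR (exclusive or) of all pile sizes.
After XOR-ing pile 1 (size 1): 0 XOR 1 = 1
After XOR-ing pile 2 (size 100): 1 XOR 100 = 101
After XOR-ing pile 3 (size 1): 101 XOR 1 = 100
After XOR-ing pile 4 (size 24): 100 XOR 24 = 124
After XOR-ing pile 5 (size 102): 124 XOR 102 = 26
The Nim-value of this position is 26.

26


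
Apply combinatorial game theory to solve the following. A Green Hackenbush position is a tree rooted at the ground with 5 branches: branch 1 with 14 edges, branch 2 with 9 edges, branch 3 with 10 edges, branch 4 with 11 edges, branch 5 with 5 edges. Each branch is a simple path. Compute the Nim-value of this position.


The tree has 5 branches from the ground vertex.
In Green Hackenbush, the Nim-value of a simple path of length k is k.
Branch 1: length 14, Nim-value = 14
Branch 2: length 9, Nim-value = 9
Branch 3: length 10, Nim-value = 10
Branch 4: length 11, Nim-value = 11
Branch 5: length 5, Nim-value = 5
Total Nim-value = XOR of all branch values:
0 XOR 14 = 14
14 XOR 9 = 7
7 XOR 10 = 13
13 XOR 11 = 6
6 XOR 5 = 3
Nim-value of the tree = 3

3


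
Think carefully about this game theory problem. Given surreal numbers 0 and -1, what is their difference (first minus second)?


x = 0, y = -1
x - y = 0 - -1 = 1

1


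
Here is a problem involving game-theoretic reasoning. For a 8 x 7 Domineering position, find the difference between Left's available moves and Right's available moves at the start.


Board is 8 x 7 (rows x cols).
Left (vertical) placements: (rows-1) * cols = 7 * 7 = 49
Right (horizontal) placements: rows * (cols-1) = 8 * 6 = 48
Advantage = Left - Right = 49 - 48 = 1

1


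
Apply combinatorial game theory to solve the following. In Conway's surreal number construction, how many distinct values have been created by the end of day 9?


Day 0: {|} = 0 is born. Count = 1.
Day n: the number of surreal numbers born by day n is 2^(n+1) - 1.
By day 0: 2^1 - 1 = 1
By day 1: 2^2 - 1 = 3
By day 2: 2^3 - 1 = 7
By day 3: 2^4 - 1 = 15
By day 4: 2^5 - 1 = 31
By day 5: 2^6 - 1 = 63
By day 6: 2^7 - 1 = 127
By day 7: 2^8 - 1 = 255
By day 8: 2^9 - 1 = 511
By day 9: 2^10 - 1 = 1023
By day 9: 1023 surreal numbers.

1023


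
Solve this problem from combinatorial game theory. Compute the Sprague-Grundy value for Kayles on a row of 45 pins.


Kayles: a move removes 1 or 2 adjacent pins from a contiguous row.
Removing pins from a row of k leaves two independent rows (a, b) with a + b = k - 1 (one pin) or a + b = k - 2 (two pins); an end removal gives a = 0.
By Sprague-Grundy, G(k) = mex{ G(a) XOR G(b) } over all these splits. G(0) = 0.
G(1): splits (0,0):0^0=0 -> mex({0}) = 1
G(2): splits (0,1):0^1=1 (0,0):0^0=0 -> mex({0, 1}) = 2
G(3): splits (0,2):0^2=2 (1,1):1^1=0 (0,1):0^1=1 -> mex({0, 1, 2}) = 3
G(4): splits (0,3):0^3=3 (1,2):1^2=3 (0,2):0^2=2 (1,1):1^1=0 -> mex({0, 2, 3}) = 1
G(5): splits (0,4):0^1=1 (1,3):1^3=2 (2,2):2^2=0 (0,3):0^3=3 (1,2):1^2=3 -> mex({0, 1, 2, 3}) = 4
G(6) = mex({0, 1, 2, 4}) = 3
G(7) = mex({0, 1, 3, 4, 5}) = 2
G(8) = mex({0, 2, 3, 5, 6}) = 1
G(9) = mex({0, 1, 2, 3, 6, 7}) = 4
G(10) = mex({0, 1, 3, 4, 5, 7}) = 2
G(11) = mex({0, 1, 2, 3, 4, 5}) = 6
G(12) = mex({0, 1, 2, 3, 5, 6, 7}) = 4
G(13) = mex({0, 2, 3, 4, 6, 7}) = 1
G(14) = mex({0, 1, 4, 5, 6, 7}) = 2
G(15) = mex({0, 1, 2, 3, 4, 5, 6}) = 7
G(16) = mex({0, 2, 3, 5, 6, 7}) = 1
G(17) = mex({0, 1, 2, 3, 5, 6, 7}) = 4
G(18) = mex({0, 1, 2, 4, 5, 6}) = 3
G(19) = mex({0, 1, 3, 4, 5, 7}) = 2
G(20) = mex({0, 2, 3, 4, 5, 6, 7}) = 1
G(21) = mex({0, 1, 2, 3, 5, 6, 7}) = 4
G(22) = mex({0, 1, 2, 3, 4, 5, 7}) = 6
G(23) = mex({0, 1, 2, 3, 4, 5, 6}) = 7
G(24) = mex({0, 1, 2, 3, 5, 6, 7}) = 4
G(25) = mex({0, 2, 3, 4, 6, 7}) = 1
G(26) = mex({0, 1, 3, 4, 5, 6, 7}) = 2
G(27) = mex({0, 1, 2, 3, 4, 5, 6, 7}) = 8
G(28) = mex({0, 1, 2, 3, 4, 6, 7, 8}) = 5
G(29) = mex({0, 1, 2, 3, 5, 6, 7, 8, 9}) = 4
G(30) = mex({0, 1, 2, 3, 4, 5, 6, 9, 10}) = 7
G(31) = mex({0, 1, 3, 4, 5, 7, 10, 11}) = 2
G(32) = mex({0, 2, 3, 4, 5, 6, 7, 9, 11}) = 1
G(33) = mex({0, 1, 2, 3, 4, 5, 6, 7, 9, 12}) = 8
G(34) = mex({0, 1, 2, 3, 4, 5, 7, 8, 11, 12}) = 6
G(35) = mex({0, 1, 2, 3, 4, 5, 6, 8, 9, 10, 11}) = 7
G(36) = mex({0, 1, 2, 3, 5, 6, 7, 9, 10}) = 4
G(37) = mex({0, 2, 3, 4, 6, 7, 9, 10, 11, 12}) = 1
G(38) = mex({0, 1, 3, 4, 5, 6, 7, 9, 10, 11, 12}) = 2
G(39) = mex({0, 1, 2, 4, 5, 6, 7, 9, 10, 12, 14}) = 3
G(40) = mex({0, 2, 3, 4, 6, 7, 11, 12, 14}) = 1
G(41) = mex({0, 1, 2, 3, 5, 6, 7, 9, 10, 11, 12}) = 4
G(42) = mex({0, 1, 2, 3, 4, 5, 6, 9, 10}) = 7
G(43) = mex({0, 1, 3, 4, 5, 7, 9, 10, 12, 15}) = 2
G(44) = mex({0, 2, 3, 4, 5, 6, 7, 9, 10, 12, 15}) = 1
G(45) = mex({0, 1, 2, 3, 4, 5, 6, 7, 9, 10, 12, 14}) = 8
Therefore G(45) = 8.

8


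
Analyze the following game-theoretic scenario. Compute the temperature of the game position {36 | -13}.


The game is {36 | -13}, a switch {a | b} with numbers a > b.
Cooling {a | b} by t gives {a - t | b + t}, which stops being hot when a - t = b + t, i.e. at t = (a - b)/2. So the temperature of a switch is (a - b)/2.
Temperature = (Left option - Right option) / 2
= (36 - (-13)) / 2
= 49 / 2
= 49/2

49/2


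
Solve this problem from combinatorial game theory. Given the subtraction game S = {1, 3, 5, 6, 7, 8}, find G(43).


The subtraction set is S = {1, 3, 5, 6, 7, 8}.
G(k) = mex{ G(k - s) : s in S, s <= k }. We compute iteratively: G(0) = 0.
G(1) = mex({0}) = 1
G(2) = mex({1}) = 0
G(3) = mex({0}) = 1
G(4) = mex({1}) = 0
G(5) = mex({0}) = 1
G(6) = mex({0, 1}) = 2
G(7) = mex({0, 1, 2}) = 3
G(8) = mex({0, 1, 3}) = 2
G(9) = mex({0, 1, 2}) = 3
G(10) = mex({0, 1, 3}) = 2
G(11) = mex({0, 1, 2}) = 3
G(12) = mex({0, 1, 2, 3}) = 4
G(13) = mex({1, 2, 3, 4}) = 0
G(14) = mex({0, 2, 3}) = 1
G(15) = mex({1, 2, 3, 4}) = 0
G(16) = mex({0, 2, 3}) = 1
G(17) = mex({1, 2, 3, 4}) = 0
G(18) = mex({0, 2, 3, 4}) = 1
G(19) = mex({0, 1, 3, 4}) = 2
G(20) = mex({0, 1, 2, 4}) = 3
Observe that G(13)..G(20) = 0, 1, 0, 1, 0, 1, 2, 3 repeats G(0)..G(7) = 0, 1, 0, 1, 0, 1, 2, 3.
For k >= max(S) = 8, G(k) is determined by the previous 8 values G(k-8)..G(k-1); a window of 8 consecutive values has recurred shifted by 13, so by induction G(k + 13) = G(k) for all k >= 0: the sequence is periodic from the start with period 13.
One period: G(0..12) = 0, 1, 0, 1, 0, 1, 2, 3, 2, 3, 2, 3, 4.
43 mod 13 = 4, so G(43) = G(4) = 0.

0


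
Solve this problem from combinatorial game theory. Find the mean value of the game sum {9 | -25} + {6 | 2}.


G1 = {9 | -25}, G2 = {6 | 2}
Each is a switch {a | b} with numbers a > b; its mean value is (a + b)/2, and mean value is additive over game sums: m(G1 + G2) = m(G1) + m(G2).
Mean of G1 = (9 + (-25))/2 = -16/2 = -8
Mean of G2 = (6 + (2))/2 = 8/2 = 4
Mean of G1 + G2 = -8 + 4 = -4

-4


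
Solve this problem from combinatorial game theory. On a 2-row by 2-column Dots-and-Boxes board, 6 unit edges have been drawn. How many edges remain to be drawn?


Grid: 2 x 2 boxes, i.e. 3 rows and 3 columns of dots.
Horizontal edges: (rows + 1) * cols = 3 * 2 = 6
Vertical edges: rows * (cols + 1) = 2 * 3 = 6
Total edges: 6 + 6 = 12
Edges drawn: 6
Remaining: 12 - 6 = 6

6


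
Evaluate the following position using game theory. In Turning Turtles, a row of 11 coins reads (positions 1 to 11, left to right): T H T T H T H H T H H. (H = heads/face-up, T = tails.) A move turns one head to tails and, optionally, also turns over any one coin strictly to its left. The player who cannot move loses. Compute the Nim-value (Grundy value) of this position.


Coins: T H T T H T H H T H H
Key fact: a single head at position k behaves exactly like a Nim heap of size k (turning it to T and optionally flipping a coin at j < k corresponds to moving the heap from k to j, or to 0), and heads combine as a disjunctive sum (two heads at the same place would cancel, matching j XOR j = 0). So the Nim-value is the XOR of the 1-indexed positions of the heads.
Face-up positions (1-indexed): [2, 5, 7, 8, 10, 11]
XOR 0 with 2: 0 XOR 2 = 2
XOR 2 with 5: 2 XOR 5 = 7
XOR 7 with 7: 7 XOR 7 = 0
XOR 0 with 8: 0 XOR 8 = 8
XOR 8 with 10: 8 XOR 10 = 2
XOR 2 with 11: 2 XOR 11 = 9
Nim-value = 9

9


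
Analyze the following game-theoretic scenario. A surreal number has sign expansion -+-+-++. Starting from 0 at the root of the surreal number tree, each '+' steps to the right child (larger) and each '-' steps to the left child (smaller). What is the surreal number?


Sign expansion: -+-+-++
Rule: track bounds (lo, hi), initially (-inf, +inf). On '+', the current value becomes lo and we move to the simplest number in (value, hi): value + 1 if hi = +inf, otherwise the midpoint (value + hi)/2. On '-', the current value becomes hi and we move to value - 1 if lo = -inf, otherwise the midpoint (lo + value)/2.
Start at 0.
Step 1: sign = -, move left. Bounds: (-inf, 0). Value = -1
Step 2: sign = +, move right. Bounds: (-1, 0). Value = -1/2
Step 3: sign = -, move left. Bounds: (-1, -1/2). Value = -3/4
Step 4: sign = +, move right. Bounds: (-3/4, -1/2). Value = -5/8
Step 5: sign = -, move left. Bounds: (-3/4, -5/8). Value = -11/16
Step 6: sign = +, move right. Bounds: (-11/16, -5/8). Value = -21/32
Step 7: sign = +, move right. Bounds: (-21/32, -5/8). Value = -41/64
The surreal number with sign expansion -+-+-++ is -41/64.

-41/64


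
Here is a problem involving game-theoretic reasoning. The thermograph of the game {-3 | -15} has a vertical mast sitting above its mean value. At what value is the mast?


Game = {-3 | -15}, a switch {a | b} with numbers a > b.
Its thermograph has left wall a - t and right wall b + t, which meet at t = (a - b)/2, where both equal (a + b)/2. So the mast (mean value) is at (a + b)/2.
Mean = (-3 + (-15))/2 = -18/2 = -9

-9


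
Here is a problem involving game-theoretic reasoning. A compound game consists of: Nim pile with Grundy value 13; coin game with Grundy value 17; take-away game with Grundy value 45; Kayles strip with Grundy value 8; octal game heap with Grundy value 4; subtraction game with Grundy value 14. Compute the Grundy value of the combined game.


By the Sprague-Grundy theorem, the Grundy value of a sum of games is the XOR of individual Grundy values.
Nim pile: Grundy value = 13. Running XOR: 0 XOR 13 = 13
coin game: Grundy value = 17. Running XOR: 13 XOR 17 = 28
take-away game: Grundy value = 45. Running XOR: 28 XOR 45 = 49
Kayles strip: Grundy value = 8. Running XOR: 49 XOR 8 = 57
octal game heap: Grundy value = 4. Running XOR: 57 XOR 4 = 61
subtraction game: Grundy value = 14. Running XOR: 61 XOR 14 = 51
The combined Grundy value is 51.

51


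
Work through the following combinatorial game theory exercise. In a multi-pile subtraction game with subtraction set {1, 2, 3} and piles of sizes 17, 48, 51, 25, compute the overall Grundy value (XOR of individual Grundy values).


Subtraction set: {1, 2, 3}
For this subtraction set, G(n) = n mod 4 (period = max + 1 = 4).
Pile 1 (size 17): G(17) = 17 mod 4 = 1
Pile 2 (size 48): G(48) = 48 mod 4 = 0
Pile 3 (size 51): G(51) = 51 mod 4 = 3
Pile 4 (size 25): G(25) = 25 mod 4 = 1
Total Grundy value = XOR of all: 1 XOR 0 XOR 3 XOR 1 = 3

3


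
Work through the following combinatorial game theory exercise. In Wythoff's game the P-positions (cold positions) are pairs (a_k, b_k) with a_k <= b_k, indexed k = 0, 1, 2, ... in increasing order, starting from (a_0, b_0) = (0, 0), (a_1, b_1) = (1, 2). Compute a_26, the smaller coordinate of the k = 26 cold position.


By Wythoff's theorem, a_k = floor(k * phi) and b_k = floor(k * phi^2) = a_k + k, where phi = (1 + sqrt(5))/2 is the golden ratio.
phi = (1 + sqrt(5))/2 = 1.618034
k = 26
k * phi = 26 * 1.618034 = 42.068884
a_26 = floor(k * phi) = 42

42


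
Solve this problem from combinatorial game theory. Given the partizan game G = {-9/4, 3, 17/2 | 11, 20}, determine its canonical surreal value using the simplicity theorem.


Left options: {-9/4, 3, 17/2}, max = 17/2
Right options: {11, 20}, min = 11
All options are numbers and max(Left) < min(Right), so by the simplicity theorem the value is the simplest (earliest-born) number strictly between 17/2 and 11.
Integers 9 through 10 all lie strictly between 17/2 and 11.
Among integers, the simplest (lowest birthday = smallest |n|; 0 is born on day 0, +-n on day n) is 9.
No non-integer in the interval can be simpler: if x is a non-integer in the interval, then floor(x) or ceil(x) also lies in the interval (the interval contains an integer), and both are proper prefixes of x's sign expansion, i.e. born earlier. So the game value is 9.
Game value = 9

9


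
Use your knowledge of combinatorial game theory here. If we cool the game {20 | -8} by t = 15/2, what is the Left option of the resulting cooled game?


Original game: {20 | -8} (a switch {a | b} with a > b).
Cooling by t (for t below the temperature (a - b)/2 = 14) taxes each move by t: {a | b} cooled by t is {a - t | b + t}.
Cooling amount: t = 15/2
Cooled Left option: 20 - 15/2 = 25/2
Cooled Right option: -8 + 15/2 = -1/2
Cooled game: {25/2 | -1/2}
Left option = 25/2

25/2


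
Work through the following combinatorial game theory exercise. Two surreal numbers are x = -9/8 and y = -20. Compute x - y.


x = -9/8, y = -20
Converting to common denominator: 8
x = -9/8, y = -160/8
x - y = -9/8 - -20 = 151/8

151/8


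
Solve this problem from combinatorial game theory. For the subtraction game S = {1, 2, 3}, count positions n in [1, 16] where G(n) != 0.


Subtraction set S = {1, 2, 3}, so G(n) = n mod 4.
G(n) = 0 when n is a multiple of 4.
Multiples of 4 in [1, 16]: 4
N-positions (nonzero Grundy) = 16 - 4 = 12

12


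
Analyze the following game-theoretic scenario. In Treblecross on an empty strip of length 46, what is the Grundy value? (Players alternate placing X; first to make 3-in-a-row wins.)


Treblecross: place X on empty cells; 3-in-a-row wins.
Playing within two cells of an existing X lets the opponent win at once, so sensible play treats the cells i-2..i+2 around each X as dead. The player left with no safe cell loses, so this is a normal-play take-away game on strips of safe cells.
Placing X at cell i (0-indexed) of a strip of k safe cells leaves independent strips of sizes max(0, i-2) and max(0, k-i-3). Hence G(k) = mex{ G(max(0,i-2)) XOR G(max(0,k-i-3)) : 0 <= i < k }, with G(0) = 0.
G(1): splits (0,0):0^0=0 -> mex({0}) = 1
G(2): splits (0,0):0^0=0 -> mex({0}) = 1
G(3): splits (0,0):0^0=0 -> mex({0}) = 1
G(4): splits (0,1):0^1=1 (0,0):0^0=0 -> mex({0, 1}) = 2
G(5): splits (0,2):0^1=1 (0,1):0^1=1 (0,0):0^0=0 -> mex({0, 1}) = 2
G(6) = mex({1}) = 0
G(7) = mex({0, 1, 2}) = 3
G(8) = mex({0, 1, 2}) = 3
G(9) = mex({0, 2}) = 1
G(10) = mex({0, 2, 3}) = 1
G(11) = mex({0, 3}) = 1
G(12) = mex({1, 3}) = 0
G(13) = mex({0, 1, 2, 3}) = 4
G(14) = mex({0, 1, 2}) = 3
G(15) = mex({0, 1, 2}) = 3
G(16) = mex({0, 1, 2, 4}) = 3
G(17) = mex({0, 1, 3, 4}) = 2
G(18) = mex({0, 1, 3, 4}) = 2
G(19) = mex({0, 1, 3, 5}) = 2
G(20) = mex({0, 1, 2, 3, 5}) = 4
G(21) = mex({0, 1, 2, 3, 5}) = 4
G(22) = mex({1, 2, 6}) = 0
G(23) = mex({0, 1, 2, 3, 4, 6}) = 5
G(24) = mex({0, 1, 2, 3, 4}) = 5
G(25) = mex({0, 1, 3, 4, 7}) = 2
G(26) = mex({0, 1, 3, 4, 5, 7}) = 2
G(27) = mex({0, 1, 3, 5}) = 2
G(28) = mex({0, 1, 2, 5}) = 3
G(29) = mex({0, 1, 2, 4, 5, 6}) = 3
G(30) = mex({1, 2, 4, 6}) = 0
G(31) = mex({0, 1, 2, 3, 4, 6}) = 5
G(32) = mex({1, 2, 3, 4, 7}) = 0
G(33) = mex({0, 3, 7}) = 1
G(34) = mex({0, 2, 3, 5, 7}) = 1
G(35) = mex({0, 2, 3, 5, 6}) = 1
G(36) = mex({0, 1, 2, 5, 6}) = 3
G(37) = mex({0, 1, 2, 4, 5, 6}) = 3
G(38) = mex({0, 1, 2, 4}) = 3
G(39) = mex({0, 1, 2, 3, 4, 7}) = 5
G(40) = mex({0, 1, 2, 3, 4, 5, 7}) = 6
G(41) = mex({0, 1, 2, 3, 5, 7}) = 4
G(42) = mex({0, 1, 2, 3, 5, 6, 7}) = 4
G(43) = mex({0, 2, 3, 5, 6}) = 1
G(44) = mex({1, 2, 3, 4, 5, 6}) = 0
G(45) = mex({0, 1, 2, 3, 4, 6, 7}) = 5
G(46) = mex({0, 1, 2, 3, 4, 7}) = 5
Therefore G(46) = 5.

5


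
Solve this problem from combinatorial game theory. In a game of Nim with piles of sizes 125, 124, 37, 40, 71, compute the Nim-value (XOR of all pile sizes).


We need the XOR (exclusive or) of all pile sizes.
After XOR-ing pile 1 (size 125): 0 XOR 125 = 125
After XOR-ing pile 2 (size 124): 125 XOR 124 = 1
After XOR-ing pile 3 (size 37): 1 XOR 37 = 36
After XOR-ing pile 4 (size 40): 36 XOR 40 = 12
After XOR-ing pile 5 (size 71): 12 XOR 71 = 75
The Nim-value of this position is 75.

75


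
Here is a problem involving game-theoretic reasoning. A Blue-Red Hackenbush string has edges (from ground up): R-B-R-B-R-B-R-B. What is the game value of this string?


Edges (from ground): R-B-R-B-R-B-R-B
By Berlekamp's sign-expansion rule, a Blue-Red Hackenbush stalk has the value of the surreal number whose sign sequence is the edge sequence with B -> + and R -> -.
Sign sequence: -+-+-+-+
Trace the sign expansion in the surreal number tree, starting from 0:
Edge 1: R (sign -) -> bounds (-inf, 0), value = -1
Edge 2: B (sign +) -> bounds (-1, 0), value = -1/2
Edge 3: R (sign -) -> bounds (-1, -1/2), value = -3/4
Edge 4: B (sign +) -> bounds (-3/4, -1/2), value = -5/8
Edge 5: R (sign -) -> bounds (-3/4, -5/8), value = -11/16
Edge 6: B (sign +) -> bounds (-11/16, -5/8), value = -21/32
Edge 7: R (sign -) -> bounds (-11/16, -21/32), value = -43/64
Edge 8: B (sign +) -> bounds (-43/64, -21/32), value = -85/128
Game value = -85/128

-85/128
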